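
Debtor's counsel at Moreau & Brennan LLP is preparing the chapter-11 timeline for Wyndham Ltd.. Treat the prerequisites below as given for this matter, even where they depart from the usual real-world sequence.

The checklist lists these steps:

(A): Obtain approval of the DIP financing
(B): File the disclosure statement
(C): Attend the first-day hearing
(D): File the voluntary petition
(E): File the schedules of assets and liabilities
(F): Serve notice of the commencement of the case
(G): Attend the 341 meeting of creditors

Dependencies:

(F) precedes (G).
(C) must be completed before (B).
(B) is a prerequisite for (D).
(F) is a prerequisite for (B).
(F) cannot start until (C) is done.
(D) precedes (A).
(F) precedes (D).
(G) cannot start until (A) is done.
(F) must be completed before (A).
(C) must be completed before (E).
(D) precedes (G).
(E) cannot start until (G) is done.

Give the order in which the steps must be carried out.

(C) → (F) → (B) → (D) → (A) → (G) → (E)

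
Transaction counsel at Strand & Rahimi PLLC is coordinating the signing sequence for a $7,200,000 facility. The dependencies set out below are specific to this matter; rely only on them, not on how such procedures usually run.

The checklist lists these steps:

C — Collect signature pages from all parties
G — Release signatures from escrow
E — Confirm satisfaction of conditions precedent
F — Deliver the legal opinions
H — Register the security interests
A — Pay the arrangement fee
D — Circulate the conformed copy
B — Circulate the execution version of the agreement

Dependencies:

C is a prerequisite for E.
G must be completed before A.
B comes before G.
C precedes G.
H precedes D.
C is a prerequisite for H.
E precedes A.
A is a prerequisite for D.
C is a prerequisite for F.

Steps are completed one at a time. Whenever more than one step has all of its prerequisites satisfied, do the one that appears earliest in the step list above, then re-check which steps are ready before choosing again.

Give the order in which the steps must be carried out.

C → E → F → H → B → G → A → D

Nothing is required for C and B. C is listed earlier → C first.
Ready: E, F, H and B. E is listed earlier → E.
F, H and B are all available; F is listed earlier → F.
H and B are both available; H is listed earlier → H.
B is the only step now ready → B.
Next only G has its prerequisites met → G.
Next only A has its prerequisites met → A.
That leaves D as the only ready step → D.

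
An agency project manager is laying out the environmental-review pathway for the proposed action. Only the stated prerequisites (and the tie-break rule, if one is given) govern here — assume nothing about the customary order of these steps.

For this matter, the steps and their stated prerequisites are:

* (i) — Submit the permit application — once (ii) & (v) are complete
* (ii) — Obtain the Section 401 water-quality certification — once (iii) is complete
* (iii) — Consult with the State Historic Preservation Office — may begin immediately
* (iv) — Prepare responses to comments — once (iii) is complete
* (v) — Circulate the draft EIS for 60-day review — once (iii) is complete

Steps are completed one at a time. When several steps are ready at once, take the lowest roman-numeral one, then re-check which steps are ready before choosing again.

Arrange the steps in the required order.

Only (iii) has no prerequisites, so it is first.
(ii), (iv) and (v) are all available; (ii) has the earlier label → (ii).
Now (iv) and (v) have their prerequisites met. (iv) has the earlier label, so (iv) next.
(v) needed (iii), now all done → (v).
That leaves (i) as the only ready step → (i).

(iii) → (ii) → (iv) → (v) → (i)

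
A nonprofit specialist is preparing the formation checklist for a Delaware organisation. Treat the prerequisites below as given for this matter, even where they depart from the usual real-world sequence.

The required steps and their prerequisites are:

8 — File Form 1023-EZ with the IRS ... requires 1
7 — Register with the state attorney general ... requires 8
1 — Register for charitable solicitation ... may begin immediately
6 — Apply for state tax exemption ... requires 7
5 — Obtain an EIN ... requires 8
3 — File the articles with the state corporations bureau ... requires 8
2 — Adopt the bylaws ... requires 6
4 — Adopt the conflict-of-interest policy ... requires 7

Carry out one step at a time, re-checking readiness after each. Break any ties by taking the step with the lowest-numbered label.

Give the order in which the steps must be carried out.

Only 1 has no prerequisites, so it is first.
That leaves 8 as the only ready step → 8.
Now 3, 5 and 7 have their prerequisites met. 3 has the earlier label, so 3 next.
5 and 7 are both available; 5 has the earlier label → 5.
7 is the only step now ready → 7.
4 and 6 are both available; 4 has the earlier label → 4.
Next only 6 has its prerequisites met → 6.
2 needed 6, now all done → 2.

1 → 8 → 3 → 5 → 7 → 4 → 6 → 2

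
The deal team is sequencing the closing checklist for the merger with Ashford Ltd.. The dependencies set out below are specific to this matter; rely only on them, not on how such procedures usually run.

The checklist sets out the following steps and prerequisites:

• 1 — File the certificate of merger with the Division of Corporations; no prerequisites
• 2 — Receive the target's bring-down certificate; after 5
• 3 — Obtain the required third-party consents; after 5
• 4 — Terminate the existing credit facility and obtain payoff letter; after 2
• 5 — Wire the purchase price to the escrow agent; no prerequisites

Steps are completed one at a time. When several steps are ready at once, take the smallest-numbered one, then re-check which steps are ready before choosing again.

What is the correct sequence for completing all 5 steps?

1 and 5 have no prerequisites; 1 has the earlier label, so 1 is first.
That leaves 5 as the only ready step → 5.
Ready: 2 and 3. 2 has the earlier label → 2.
Now 3 and 4 have their prerequisites met. 3 has the earlier label, so 3 next.
4 needed 2, now all done → 4.

1, 5, 2, 3, 4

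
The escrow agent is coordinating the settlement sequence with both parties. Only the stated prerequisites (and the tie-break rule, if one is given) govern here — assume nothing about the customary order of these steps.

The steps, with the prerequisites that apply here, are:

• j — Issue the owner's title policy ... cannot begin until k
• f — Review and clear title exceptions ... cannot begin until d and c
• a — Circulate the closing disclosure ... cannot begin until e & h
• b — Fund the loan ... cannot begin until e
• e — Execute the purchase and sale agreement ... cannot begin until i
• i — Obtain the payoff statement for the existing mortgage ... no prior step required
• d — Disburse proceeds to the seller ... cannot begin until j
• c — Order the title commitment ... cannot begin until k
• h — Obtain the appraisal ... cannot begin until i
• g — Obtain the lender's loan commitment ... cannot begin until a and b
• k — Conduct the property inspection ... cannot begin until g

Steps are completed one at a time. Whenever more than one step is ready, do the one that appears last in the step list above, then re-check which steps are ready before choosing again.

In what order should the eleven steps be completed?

i, h, e, b, a, g, k, c, j, d, f

i is the only step with nothing outstanding, so it goes first.
Ready: h and e. h is listed later → h.
e needed i, now all done → e.
Ready: b and a. b is listed later → b.
a needed h and e, now all done → a.
That leaves g as the only ready step → g.
That leaves k as the only ready step → k.
c and j are both available; c is listed later → c.
j needed k, now all done → j.
d needed j, now all done → d.
f needed c and d, now all done → f.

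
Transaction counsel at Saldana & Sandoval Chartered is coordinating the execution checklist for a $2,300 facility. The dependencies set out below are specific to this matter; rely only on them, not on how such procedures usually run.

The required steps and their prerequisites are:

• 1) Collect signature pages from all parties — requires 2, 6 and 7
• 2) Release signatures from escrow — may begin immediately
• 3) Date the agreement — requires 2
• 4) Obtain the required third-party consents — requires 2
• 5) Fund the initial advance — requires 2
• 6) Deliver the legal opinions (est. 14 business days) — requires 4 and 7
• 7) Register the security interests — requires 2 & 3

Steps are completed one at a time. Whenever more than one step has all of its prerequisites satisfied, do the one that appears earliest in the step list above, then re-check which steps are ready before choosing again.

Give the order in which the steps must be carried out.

2, 3, 4, 5, 7, 6, 1

Only 2 has no prerequisites, so it is first.
Now 3, 4 and 5 have their prerequisites met. 3 is listed earlier, so 3 next.
7 now also ready, so the ready set is {4, 5, 7}; 4 is listed earlier → 4.
Now 5 and 7 have their prerequisites met. 5 is listed earlier, so 5 next.
Next only 7 has its prerequisites met → 7.
6 needed 4 and 7, now all done → 6.
That leaves 1 as the only ready step → 1.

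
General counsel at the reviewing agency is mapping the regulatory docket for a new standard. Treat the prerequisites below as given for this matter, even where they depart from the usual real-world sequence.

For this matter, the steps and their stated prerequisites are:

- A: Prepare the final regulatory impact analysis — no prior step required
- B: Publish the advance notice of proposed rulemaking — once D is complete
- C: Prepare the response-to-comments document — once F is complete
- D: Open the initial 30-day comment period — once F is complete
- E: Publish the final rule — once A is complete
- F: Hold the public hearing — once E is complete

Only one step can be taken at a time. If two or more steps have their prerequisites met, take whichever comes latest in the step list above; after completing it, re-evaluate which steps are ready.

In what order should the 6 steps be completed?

A, E, F, D, C, B

Only A has no prerequisites, so it is first.
E is the only step now ready → E.
Next only F has its prerequisites met → F.
Now D and C have their prerequisites met. D is listed later, so D next.
Ready: C and B. C is listed later → C.
B is the only step now ready → B.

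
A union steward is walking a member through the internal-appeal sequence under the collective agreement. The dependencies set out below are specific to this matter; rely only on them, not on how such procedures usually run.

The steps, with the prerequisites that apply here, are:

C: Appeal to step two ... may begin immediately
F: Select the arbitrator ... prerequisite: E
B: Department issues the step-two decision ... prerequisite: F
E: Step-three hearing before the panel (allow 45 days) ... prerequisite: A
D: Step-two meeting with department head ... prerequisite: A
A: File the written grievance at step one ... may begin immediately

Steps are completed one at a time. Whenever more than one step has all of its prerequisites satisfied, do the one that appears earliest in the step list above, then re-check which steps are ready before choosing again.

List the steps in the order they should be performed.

Nothing is required for C and A. C is listed earlier → C first.
A is the only step now ready → A.
Ready: E and D. E is listed earlier → E.
F now also ready, so the ready set is {F, D}; F is listed earlier → F.
Now B and D have their prerequisites met. B is listed earlier, so B next.
D needed A, now all done → D.

C, A, E, F, B, D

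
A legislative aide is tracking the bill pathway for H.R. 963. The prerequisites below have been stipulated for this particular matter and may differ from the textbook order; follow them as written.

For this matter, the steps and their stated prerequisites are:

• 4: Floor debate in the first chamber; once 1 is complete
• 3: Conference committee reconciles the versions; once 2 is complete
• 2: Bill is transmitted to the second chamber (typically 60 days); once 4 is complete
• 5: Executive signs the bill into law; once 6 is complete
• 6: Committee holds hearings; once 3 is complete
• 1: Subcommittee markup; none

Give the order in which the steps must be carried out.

1 is the only step with nothing outstanding, so it goes first.
Next only 4 has its prerequisites met → 4.
Next only 2 has its prerequisites met → 2.
Next only 3 has its prerequisites met → 3.
6 needed 3, now all done → 6.
5 needed 6, now all done → 5.

1, 4, 2, 3, 6, 5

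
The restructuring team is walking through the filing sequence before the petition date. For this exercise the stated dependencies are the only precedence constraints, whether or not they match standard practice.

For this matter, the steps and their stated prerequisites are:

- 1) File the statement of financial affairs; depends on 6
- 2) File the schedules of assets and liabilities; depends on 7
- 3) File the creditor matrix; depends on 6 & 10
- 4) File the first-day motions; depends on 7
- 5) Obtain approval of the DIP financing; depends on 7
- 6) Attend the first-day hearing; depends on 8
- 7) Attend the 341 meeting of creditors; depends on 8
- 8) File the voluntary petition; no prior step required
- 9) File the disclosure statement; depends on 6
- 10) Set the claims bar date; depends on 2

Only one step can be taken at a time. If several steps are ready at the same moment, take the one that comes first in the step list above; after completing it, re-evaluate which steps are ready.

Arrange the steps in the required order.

8 → 6 → 1 → 7 → 2 → 4 → 5 → 9 → 10 → 3

8 is the only step with nothing outstanding, so it goes first.
Ready: 6 and 7. 6 is listed earlier → 6.
Ready: 1, 7 and 9. 1 is listed earlier → 1.
Now 7 and 9 have their prerequisites met. 7 is listed earlier, so 7 next.
Ready: 2, 4, 5 and 9. 2 is listed earlier → 2.
4, 5, 9 and 10 are all available; 4 is listed earlier → 4.
5, 9 and 10 are all available; 5 is listed earlier → 5.
9 and 10 are both available; 9 is listed earlier → 9.
Next only 10 has its prerequisites met → 10.
3 needed 6 and 10, now all done → 3.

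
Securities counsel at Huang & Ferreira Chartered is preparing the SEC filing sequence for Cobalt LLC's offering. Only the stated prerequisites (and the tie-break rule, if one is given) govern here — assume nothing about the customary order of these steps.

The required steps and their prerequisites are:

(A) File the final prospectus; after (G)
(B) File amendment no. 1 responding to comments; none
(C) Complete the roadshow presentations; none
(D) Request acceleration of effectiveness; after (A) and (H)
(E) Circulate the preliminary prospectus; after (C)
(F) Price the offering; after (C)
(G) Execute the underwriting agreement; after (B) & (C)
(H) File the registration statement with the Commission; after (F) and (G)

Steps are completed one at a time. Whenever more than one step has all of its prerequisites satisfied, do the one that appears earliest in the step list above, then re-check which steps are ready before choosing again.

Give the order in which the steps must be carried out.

(B), (C), (E), (F), (G), (A), (H), (D)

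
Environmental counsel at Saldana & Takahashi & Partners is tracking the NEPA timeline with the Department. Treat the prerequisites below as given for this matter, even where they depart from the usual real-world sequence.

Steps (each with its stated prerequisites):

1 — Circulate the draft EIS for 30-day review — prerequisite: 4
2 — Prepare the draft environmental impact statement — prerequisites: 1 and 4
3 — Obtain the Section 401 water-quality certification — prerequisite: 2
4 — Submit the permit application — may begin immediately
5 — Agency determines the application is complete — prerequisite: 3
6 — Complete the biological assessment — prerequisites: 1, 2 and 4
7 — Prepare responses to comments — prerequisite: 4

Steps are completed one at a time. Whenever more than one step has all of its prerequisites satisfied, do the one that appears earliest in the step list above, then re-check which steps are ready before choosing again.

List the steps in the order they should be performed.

4 has no prerequisites → 4 first.
Now 1 and 7 have their prerequisites met. 1 is listed earlier, so 1 next.
Ready: 2 and 7. 2 is listed earlier → 2.
3 and 6 now also ready, so the ready set is {3, 6, 7}; 3 is listed earlier → 3.
5, 6 and 7 are all available; 5 is listed earlier → 5.
Now 6 and 7 have their prerequisites met. 6 is listed earlier, so 6 next.
7 needed 4, now all done → 7.

4, 1, 2, 3, 5, 6, 7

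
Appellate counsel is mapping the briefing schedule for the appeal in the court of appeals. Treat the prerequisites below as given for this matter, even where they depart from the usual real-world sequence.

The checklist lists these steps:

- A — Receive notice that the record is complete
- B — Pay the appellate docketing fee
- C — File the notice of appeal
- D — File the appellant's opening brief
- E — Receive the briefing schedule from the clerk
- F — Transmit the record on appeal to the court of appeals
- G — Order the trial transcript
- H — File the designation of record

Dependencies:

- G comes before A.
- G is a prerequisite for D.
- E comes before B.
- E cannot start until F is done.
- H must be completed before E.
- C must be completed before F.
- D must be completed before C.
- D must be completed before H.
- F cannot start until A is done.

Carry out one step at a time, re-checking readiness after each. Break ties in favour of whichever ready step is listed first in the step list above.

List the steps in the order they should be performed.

Only G has no prerequisites, so it is first.
Ready: A and D. A is listed earlier → A.
D needed G, now all done → D.
C and H are both available; C is listed earlier → C.
F now also ready, so the ready set is {F, H}; F is listed earlier → F.
H is the only step now ready → H.
E is the only step now ready → E.
B needed E, now all done → B.

G, A, D, C, F, H, E, B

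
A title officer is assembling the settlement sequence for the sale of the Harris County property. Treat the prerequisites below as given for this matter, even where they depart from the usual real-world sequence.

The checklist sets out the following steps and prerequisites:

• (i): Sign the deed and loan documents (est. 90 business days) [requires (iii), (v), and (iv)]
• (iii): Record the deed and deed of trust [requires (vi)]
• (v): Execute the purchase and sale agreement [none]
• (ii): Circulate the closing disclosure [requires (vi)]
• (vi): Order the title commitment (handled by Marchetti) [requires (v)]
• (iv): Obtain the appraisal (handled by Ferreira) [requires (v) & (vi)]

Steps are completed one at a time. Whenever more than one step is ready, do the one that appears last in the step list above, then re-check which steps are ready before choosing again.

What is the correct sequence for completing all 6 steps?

(v), (vi), (iv), (ii), (iii), (i)

(v) is the only step with nothing outstanding, so it goes first.
(vi) needed (v), now all done → (vi).
Ready: (iv), (ii) and (iii). (iv) is listed later → (iv).
Ready: (ii) and (iii). (ii) is listed later → (ii).
(iii) needed (vi), now all done → (iii).
(i) needed (iv), (v) and (iii), now all done → (i).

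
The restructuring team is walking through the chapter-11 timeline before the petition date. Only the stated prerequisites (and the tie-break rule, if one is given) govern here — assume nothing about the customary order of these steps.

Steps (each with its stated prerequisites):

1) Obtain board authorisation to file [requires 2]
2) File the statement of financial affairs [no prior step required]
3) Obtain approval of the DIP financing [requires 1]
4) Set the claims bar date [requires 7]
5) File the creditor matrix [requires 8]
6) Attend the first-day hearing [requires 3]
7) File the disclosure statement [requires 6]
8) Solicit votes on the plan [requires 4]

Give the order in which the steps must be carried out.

2, 1, 3, 6, 7, 4, 8, 5

2 is the only step with nothing outstanding, so it goes first.
1 is the only step now ready → 1.
That leaves 3 as the only ready step → 3.
That leaves 6 as the only ready step → 6.
7 needed 6, now all done → 7.
4 needed 7, now all done → 4.
Next only 8 has its prerequisites met → 8.
5 needed 8, now all done → 5.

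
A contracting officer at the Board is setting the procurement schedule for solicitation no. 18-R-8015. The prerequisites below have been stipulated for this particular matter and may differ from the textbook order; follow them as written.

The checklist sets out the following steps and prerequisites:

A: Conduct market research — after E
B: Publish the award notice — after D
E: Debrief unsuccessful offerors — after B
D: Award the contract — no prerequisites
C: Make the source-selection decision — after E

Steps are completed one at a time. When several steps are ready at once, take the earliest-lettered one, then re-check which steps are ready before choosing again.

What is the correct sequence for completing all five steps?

D, B, E, A, C

D is the only step with nothing outstanding, so it goes first.
B is the only step now ready → B.
That leaves E as the only ready step → E.
Now A and C have their prerequisites met. A has the earlier label, so A next.
Next only C has its prerequisites met → C.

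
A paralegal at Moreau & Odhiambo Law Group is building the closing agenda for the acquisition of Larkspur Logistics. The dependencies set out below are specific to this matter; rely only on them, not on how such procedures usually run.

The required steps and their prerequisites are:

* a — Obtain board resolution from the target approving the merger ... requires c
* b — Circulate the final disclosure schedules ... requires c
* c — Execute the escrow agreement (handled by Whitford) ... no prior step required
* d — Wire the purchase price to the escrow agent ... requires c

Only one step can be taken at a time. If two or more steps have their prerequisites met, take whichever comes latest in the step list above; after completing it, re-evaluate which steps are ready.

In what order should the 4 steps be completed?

c, d, b, a

Only c has no prerequisites, so it is first.
Now d, b and a have their prerequisites met. d is listed later, so d next.
Now b and a have their prerequisites met. b is listed later, so b next.
a needed c, now all done → a.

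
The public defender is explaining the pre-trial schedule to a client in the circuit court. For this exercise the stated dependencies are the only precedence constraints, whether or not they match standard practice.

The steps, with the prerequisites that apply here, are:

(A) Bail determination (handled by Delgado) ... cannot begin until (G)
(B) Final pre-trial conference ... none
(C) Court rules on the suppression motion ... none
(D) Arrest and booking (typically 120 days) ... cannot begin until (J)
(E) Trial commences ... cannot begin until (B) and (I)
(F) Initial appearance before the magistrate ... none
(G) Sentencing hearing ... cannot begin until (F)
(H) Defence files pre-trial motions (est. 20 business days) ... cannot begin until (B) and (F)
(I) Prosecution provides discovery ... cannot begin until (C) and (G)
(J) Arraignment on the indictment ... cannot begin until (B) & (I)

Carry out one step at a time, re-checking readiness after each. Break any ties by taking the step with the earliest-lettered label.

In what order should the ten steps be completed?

(B), (C), (F), (G), (A), (H), (I), (E), (J), (D)

(B), (C) and (F) have no prerequisites; (B) has the earlier label, so (B) is first.
Now (C) and (F) have their prerequisites met. (C) has the earlier label, so (C) next.
(F) is the only step now ready → (F).
(G) and (H) are both available; (G) has the earlier label → (G).
(A) and (I) now also ready, so the ready set is {(A), (H), (I)}; (A) has the earlier label → (A).
(H) and (I) are both available; (H) has the earlier label → (H).
That leaves (I) as the only ready step → (I).
Ready: (E) and (J). (E) has the earlier label → (E).
(J) is the only step now ready → (J).
That leaves (D) as the only ready step → (D).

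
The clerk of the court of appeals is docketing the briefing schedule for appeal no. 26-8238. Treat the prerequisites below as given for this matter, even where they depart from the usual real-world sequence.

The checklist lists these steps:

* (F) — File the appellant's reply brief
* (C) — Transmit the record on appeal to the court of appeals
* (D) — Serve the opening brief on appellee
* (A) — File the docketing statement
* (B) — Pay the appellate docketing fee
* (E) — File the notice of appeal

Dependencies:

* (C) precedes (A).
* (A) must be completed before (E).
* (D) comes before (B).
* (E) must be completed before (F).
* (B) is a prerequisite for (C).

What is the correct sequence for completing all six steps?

(D) has no prerequisites → (D) first.
Next only (B) has its prerequisites met → (B).
(C) is the only step now ready → (C).
(A) is the only step now ready → (A).
Next only (E) has its prerequisites met → (E).
That leaves (F) as the only ready step → (F).

(D), (B), (C), (A), (E), (F)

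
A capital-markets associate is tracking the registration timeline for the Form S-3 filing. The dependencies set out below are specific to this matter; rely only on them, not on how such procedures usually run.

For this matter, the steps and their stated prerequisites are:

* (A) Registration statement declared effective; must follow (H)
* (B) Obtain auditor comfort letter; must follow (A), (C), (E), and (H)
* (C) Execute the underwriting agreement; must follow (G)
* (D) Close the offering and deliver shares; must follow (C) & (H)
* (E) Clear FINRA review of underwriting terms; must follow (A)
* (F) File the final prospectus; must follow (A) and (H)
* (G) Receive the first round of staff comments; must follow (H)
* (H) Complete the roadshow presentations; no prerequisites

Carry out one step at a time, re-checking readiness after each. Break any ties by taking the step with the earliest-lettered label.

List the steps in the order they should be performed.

(H) is the only step with nothing outstanding, so it goes first.
(A) and (G) are both available; (A) has the earlier label → (A).
Now (E), (F) and (G) have their prerequisites met. (E) has the earlier label, so (E) next.
Now (F) and (G) have their prerequisites met. (F) has the earlier label, so (F) next.
(G) needed (H), now all done → (G).
That leaves (C) as the only ready step → (C).
Ready: (B) and (D). (B) has the earlier label → (B).
(D) needed (C) and (H), now all done → (D).

(H), (A), (E), (F), (G), (C), (B), (D)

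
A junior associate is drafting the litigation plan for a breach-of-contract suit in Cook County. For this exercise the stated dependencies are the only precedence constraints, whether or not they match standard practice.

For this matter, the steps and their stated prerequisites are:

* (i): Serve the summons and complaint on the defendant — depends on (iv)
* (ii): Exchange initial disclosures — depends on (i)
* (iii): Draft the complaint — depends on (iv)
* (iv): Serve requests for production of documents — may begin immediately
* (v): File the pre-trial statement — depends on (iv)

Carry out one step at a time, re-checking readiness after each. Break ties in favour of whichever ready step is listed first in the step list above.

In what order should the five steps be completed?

(iv) → (i) → (ii) → (iii) → (v)

Only (iv) has no prerequisites, so it is first.
Ready: (i), (iii) and (v). (i) is listed earlier → (i).
(ii), (iii) and (v) are all available; (ii) is listed earlier → (ii).
Ready: (iii) and (v). (iii) is listed earlier → (iii).
(v) is the only step now ready → (v).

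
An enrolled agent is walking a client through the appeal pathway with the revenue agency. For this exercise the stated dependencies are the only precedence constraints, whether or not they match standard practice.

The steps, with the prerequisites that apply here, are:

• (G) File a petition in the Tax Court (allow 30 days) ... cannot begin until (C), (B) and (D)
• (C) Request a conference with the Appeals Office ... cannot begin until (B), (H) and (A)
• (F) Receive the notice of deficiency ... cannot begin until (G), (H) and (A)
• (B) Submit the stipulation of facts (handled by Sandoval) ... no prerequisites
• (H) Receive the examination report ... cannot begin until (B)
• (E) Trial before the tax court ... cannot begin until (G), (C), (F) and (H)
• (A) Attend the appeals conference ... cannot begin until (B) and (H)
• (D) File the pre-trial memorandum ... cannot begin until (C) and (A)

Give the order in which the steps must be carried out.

(B), (H), (A), (C), (D), (G), (F), (E)

Only (B) has no prerequisites, so it is first.
(H) needed (B), now all done → (H).
(A) needed (B) and (H), now all done → (A).
Next only (C) has its prerequisites met → (C).
(D) needed (C) and (A), now all done → (D).
That leaves (G) as the only ready step → (G).
Next only (F) has its prerequisites met → (F).
That leaves (E) as the only ready step → (E).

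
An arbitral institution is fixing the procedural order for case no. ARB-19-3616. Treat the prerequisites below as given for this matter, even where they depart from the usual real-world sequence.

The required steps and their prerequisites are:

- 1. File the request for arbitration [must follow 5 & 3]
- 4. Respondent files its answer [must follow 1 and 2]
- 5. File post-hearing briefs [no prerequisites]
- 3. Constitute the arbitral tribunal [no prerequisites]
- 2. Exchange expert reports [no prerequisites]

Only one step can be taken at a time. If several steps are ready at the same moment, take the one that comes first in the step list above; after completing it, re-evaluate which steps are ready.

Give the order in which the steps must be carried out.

Nothing is required for 5, 3 and 2. 5 is listed earlier → 5 first.
3 and 2 are both available; 3 is listed earlier → 3.
Now 1 and 2 have their prerequisites met. 1 is listed earlier, so 1 next.
Next only 2 has its prerequisites met → 2.
That leaves 4 as the only ready step → 4.

5 → 3 → 1 → 2 → 4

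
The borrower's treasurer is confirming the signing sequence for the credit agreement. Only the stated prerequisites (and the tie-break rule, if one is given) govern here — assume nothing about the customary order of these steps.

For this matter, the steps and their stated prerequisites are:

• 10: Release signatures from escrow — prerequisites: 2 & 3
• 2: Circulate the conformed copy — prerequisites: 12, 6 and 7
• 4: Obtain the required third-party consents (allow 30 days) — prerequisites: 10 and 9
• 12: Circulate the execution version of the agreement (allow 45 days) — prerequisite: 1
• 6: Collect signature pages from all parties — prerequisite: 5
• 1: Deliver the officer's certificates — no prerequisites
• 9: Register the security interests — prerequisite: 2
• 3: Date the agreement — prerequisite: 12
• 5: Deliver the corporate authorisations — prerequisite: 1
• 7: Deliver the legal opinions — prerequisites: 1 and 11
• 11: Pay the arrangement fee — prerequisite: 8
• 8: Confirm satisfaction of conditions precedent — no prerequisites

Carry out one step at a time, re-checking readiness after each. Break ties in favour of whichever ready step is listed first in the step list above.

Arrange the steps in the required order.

Nothing is required for 1 and 8. 1 is listed earlier → 1 first.
12 and 5 now also ready, so the ready set is {12, 5, 8}; 12 is listed earlier → 12.
Now 3, 5 and 8 have their prerequisites met. 3 is listed earlier, so 3 next.
Now 5 and 8 have their prerequisites met. 5 is listed earlier, so 5 next.
6 and 8 are both available; 6 is listed earlier → 6.
8 is the only step now ready → 8.
Next only 11 has its prerequisites met → 11.
That leaves 7 as the only ready step → 7.
That leaves 2 as the only ready step → 2.
Now 10 and 9 have their prerequisites met. 10 is listed earlier, so 10 next.
Next only 9 has its prerequisites met → 9.
4 needed 10 and 9, now all done → 4.

1, 12, 3, 5, 6, 8, 11, 7, 2, 10, 9, 4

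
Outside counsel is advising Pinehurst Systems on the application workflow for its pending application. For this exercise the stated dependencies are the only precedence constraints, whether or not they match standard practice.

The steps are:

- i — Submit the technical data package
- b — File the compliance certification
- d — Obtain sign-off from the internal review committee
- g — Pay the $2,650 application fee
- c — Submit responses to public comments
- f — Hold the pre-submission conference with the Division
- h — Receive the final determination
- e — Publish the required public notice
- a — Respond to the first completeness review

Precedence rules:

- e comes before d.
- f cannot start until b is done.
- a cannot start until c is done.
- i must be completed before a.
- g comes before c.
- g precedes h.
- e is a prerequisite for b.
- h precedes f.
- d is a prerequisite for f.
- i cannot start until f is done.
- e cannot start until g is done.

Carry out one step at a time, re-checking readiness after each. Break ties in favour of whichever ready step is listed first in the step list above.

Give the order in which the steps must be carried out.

g c h e b d f i a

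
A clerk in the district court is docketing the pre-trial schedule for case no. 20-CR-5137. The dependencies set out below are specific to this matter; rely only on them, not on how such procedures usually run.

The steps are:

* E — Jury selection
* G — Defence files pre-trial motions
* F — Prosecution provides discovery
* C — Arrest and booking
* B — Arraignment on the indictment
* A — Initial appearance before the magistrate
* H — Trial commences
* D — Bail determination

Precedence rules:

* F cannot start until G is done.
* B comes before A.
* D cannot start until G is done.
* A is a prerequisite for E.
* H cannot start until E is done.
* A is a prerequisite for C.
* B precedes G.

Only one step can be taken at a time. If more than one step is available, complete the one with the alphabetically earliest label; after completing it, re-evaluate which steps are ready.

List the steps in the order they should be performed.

Only B has no prerequisites, so it is first.
A and G are both available; A has the earlier label → A.
Now C, E and G have their prerequisites met. C has the earlier label, so C next.
Now E and G have their prerequisites met. E has the earlier label, so E next.
Ready: G and H. G has the earlier label → G.
D and F now also ready, so the ready set is {D, F, H}; D has the earlier label → D.
Now F and H have their prerequisites met. F has the earlier label, so F next.
H is the only step now ready → H.

B → A → C → E → G → D → F → H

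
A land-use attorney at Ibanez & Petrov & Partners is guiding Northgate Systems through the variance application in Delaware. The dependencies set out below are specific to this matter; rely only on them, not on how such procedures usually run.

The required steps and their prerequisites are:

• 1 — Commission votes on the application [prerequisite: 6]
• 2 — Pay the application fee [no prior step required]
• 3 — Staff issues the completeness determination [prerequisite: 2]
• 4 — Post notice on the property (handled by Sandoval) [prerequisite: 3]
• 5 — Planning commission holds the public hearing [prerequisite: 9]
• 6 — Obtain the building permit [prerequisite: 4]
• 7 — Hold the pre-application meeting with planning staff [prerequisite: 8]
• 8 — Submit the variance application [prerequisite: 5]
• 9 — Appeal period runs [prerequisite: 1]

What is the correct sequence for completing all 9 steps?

2, 3, 4, 6, 1, 9, 5, 8, 7

2 has no prerequisites → 2 first.
Next only 3 has its prerequisites met → 3.
4 needed 3, now all done → 4.
6 is the only step now ready → 6.
1 is the only step now ready → 1.
9 needed 1, now all done → 9.
Next only 5 has its prerequisites met → 5.
That leaves 8 as the only ready step → 8.
7 is the only step now ready → 7.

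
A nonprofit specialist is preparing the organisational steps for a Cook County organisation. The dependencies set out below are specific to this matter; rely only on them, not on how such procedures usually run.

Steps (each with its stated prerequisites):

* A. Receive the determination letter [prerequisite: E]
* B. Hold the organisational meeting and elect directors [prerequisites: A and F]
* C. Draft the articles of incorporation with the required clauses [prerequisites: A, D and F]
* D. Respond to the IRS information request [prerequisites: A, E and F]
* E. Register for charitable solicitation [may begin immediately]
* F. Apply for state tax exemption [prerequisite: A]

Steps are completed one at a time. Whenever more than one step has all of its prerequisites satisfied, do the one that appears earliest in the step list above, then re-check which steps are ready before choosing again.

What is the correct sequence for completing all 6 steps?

E → A → F → B → D → C

E has no prerequisites → E first.
A needed E, now all done → A.
Next only F has its prerequisites met → F.
Ready: B and D. B is listed earlier → B.
D needed A, E and F, now all done → D.
C needed A, D and F, now all done → C.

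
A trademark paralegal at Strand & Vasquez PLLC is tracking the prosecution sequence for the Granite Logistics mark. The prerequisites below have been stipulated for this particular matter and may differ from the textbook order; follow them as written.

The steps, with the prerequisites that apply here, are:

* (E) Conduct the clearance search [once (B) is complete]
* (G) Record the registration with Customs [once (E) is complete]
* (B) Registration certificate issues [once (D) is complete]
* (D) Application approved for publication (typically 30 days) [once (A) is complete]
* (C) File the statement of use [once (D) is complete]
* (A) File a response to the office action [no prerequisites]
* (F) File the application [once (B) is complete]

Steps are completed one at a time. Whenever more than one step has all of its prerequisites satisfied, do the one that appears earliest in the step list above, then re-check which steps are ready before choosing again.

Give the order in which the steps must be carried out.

(A) (D) (B) (E) (G) (C) (F)

(A) is the only step with nothing outstanding, so it goes first.
Next only (D) has its prerequisites met → (D).
Ready: (B) and (C). (B) is listed earlier → (B).
Now (E), (C) and (F) have their prerequisites met. (E) is listed earlier, so (E) next.
Now (G), (C) and (F) have their prerequisites met. (G) is listed earlier, so (G) next.
(C) and (F) are both available; (C) is listed earlier → (C).
(F) is the only step now ready → (F).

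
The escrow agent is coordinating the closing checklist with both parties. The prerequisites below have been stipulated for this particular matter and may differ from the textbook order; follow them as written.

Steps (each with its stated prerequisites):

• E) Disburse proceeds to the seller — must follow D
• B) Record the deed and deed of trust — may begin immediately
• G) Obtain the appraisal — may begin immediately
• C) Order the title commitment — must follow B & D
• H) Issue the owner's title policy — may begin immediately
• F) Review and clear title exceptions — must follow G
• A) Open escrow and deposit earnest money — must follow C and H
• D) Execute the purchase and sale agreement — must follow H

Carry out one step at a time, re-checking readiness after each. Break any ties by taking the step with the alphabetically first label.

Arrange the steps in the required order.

Nothing is required for B, G and H. B has the earlier label → B first.
Now G and H have their prerequisites met. G has the earlier label, so G next.
Ready: F and H. F has the earlier label → F.
H is the only step now ready → H.
D needed H, now all done → D.
Now C and E have their prerequisites met. C has the earlier label, so C next.
A now also ready, so the ready set is {A, E}; A has the earlier label → A.
E needed D, now all done → E.

B, G, F, H, D, C, A, E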